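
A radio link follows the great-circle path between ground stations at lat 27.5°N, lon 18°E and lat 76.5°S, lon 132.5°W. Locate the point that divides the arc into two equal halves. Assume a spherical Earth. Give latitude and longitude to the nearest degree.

Write both endpoints as unit vectors p₁, p₂ with components (cos φ cos λ, cos φ sin λ, sin φ).
The central angle between the endpoints is δ = arccos(p₁·p₂) ≈ 2.251 rad (129.0°).
Interpolate at f = 1/2 with slerp weights a = sin((1−f)δ)/sin δ ≈ 1.161, b = sin(fδ)/sin δ ≈ 1.161.
p = a·p₁ + b·p₂ ≈ (0.796, 0.118, -0.593); φ = arcsin(p_z) ≈ -36.37°, λ = atan2(p_y, p_x) ≈ 8.46°.

≈ lat 36°S, lon 8°E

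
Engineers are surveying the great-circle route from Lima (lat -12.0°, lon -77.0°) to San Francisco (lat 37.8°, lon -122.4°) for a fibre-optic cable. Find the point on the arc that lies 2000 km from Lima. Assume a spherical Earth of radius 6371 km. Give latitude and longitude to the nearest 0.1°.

≈ lat 2.3°, lon -88.0°

Write both endpoints as unit vectors p₁, p₂ with components (cos φ cos λ, cos φ sin λ, sin φ).
The central angle between the endpoints is δ = arccos(p₁·p₂) ≈ 1.143 rad (65.5°). The total great-circle distance is δ·R ≈ 1.143 × 6371 ≈ 7279 km, so the target fraction is f = 2000/7279 ≈ 0.275.
Interpolate at f ≈ 0.275 with slerp weights a = sin((1−f)δ)/sin δ ≈ 0.810, b = sin(fδ)/sin δ ≈ 0.339.
p = a·p₁ + b·p₂ ≈ (0.035, -0.999, 0.040); φ = arcsin(p_z) ≈ 2.27°, λ = atan2(p_y, p_x) ≈ -88.02°.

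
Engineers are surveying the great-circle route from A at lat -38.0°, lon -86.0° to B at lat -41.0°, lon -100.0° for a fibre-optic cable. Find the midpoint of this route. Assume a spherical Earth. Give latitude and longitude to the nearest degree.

The haversine formula gives a central angle δ ≈ 0.195 rad (11.2°) between the endpoints.
Interpolate at f = 1/2 with slerp weights a = sin((1−f)δ)/sin δ ≈ 0.502, b = sin(fδ)/sin δ ≈ 0.502.
p = a·p₁ + b·p₂ ≈ (-0.038, -0.768, -0.639); φ = arcsin(p_z) ≈ -39.71°, λ = atan2(p_y, p_x) ≈ -92.85°.

≈ lat -40°, lon -93°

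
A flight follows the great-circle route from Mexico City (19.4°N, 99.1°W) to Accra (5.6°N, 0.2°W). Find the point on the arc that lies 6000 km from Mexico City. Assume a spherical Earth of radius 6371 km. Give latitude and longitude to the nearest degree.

Convert each endpoint to a unit vector on the sphere (x = cos φ cos λ, y = cos φ sin λ, z = sin φ).
The central angle between the endpoints is δ = arccos(p₁·p₂) ≈ 1.684 rad (96.5°). The total great-circle distance is δ·R ≈ 1.684 × 6371 ≈ 10728 km, so the target fraction is f = 6000/10728 ≈ 0.559.
Interpolate at f ≈ 0.559 with slerp weights a = sin((1−f)δ)/sin δ ≈ 0.680, b = sin(fδ)/sin δ ≈ 0.814.
p = a·p₁ + b·p₂ ≈ (0.708, -0.636, 0.305); φ = arcsin(p_z) ≈ 17.78°, λ = atan2(p_y, p_x) ≈ -41.93°.

≈ 18°N, 42°W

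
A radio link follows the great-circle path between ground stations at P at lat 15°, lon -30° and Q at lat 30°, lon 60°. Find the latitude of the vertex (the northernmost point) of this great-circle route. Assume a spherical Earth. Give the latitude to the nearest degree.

The great circle lies in the plane with unit normal n̂ = (p₁ × p₂)/|p₁ × p₂|.
Here n̂_z ≈ +0.844; the vertex latitude is φ_max = arccos|n̂_z| ≈ 32.5°.

≈ 32°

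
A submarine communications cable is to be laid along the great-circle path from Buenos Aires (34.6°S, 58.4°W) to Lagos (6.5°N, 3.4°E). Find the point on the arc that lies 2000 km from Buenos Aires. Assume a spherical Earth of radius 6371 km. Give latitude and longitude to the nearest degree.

Convert each endpoint to a unit vector on the sphere (x = cos φ cos λ, y = cos φ sin λ, z = sin φ).
The central angle between the endpoints is δ = arccos(p₁·p₂) ≈ 1.243 rad (71.2°). The total great-circle distance is δ·R ≈ 1.243 × 6371 ≈ 7918 km, so the target fraction is f = 2000/7918 ≈ 0.253.
Interpolate at f ≈ 0.253 with slerp weights a = sin((1−f)δ)/sin δ ≈ 0.846, b = sin(fδ)/sin δ ≈ 0.326.
p = a·p₁ + b·p₂ ≈ (0.688, -0.574, -0.443); φ = arcsin(p_z) ≈ -26.33°, λ = atan2(p_y, p_x) ≈ -39.82°.

≈ 26°S, 40°W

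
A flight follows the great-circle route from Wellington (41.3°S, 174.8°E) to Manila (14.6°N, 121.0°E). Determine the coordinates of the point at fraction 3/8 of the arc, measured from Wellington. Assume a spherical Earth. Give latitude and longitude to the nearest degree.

≈ 22°S, 151°E

From cos δ = sin φ₁ sin φ₂ + cos φ₁ cos φ₂ cos Δλ, the central angle is δ ≈ 1.305 rad (74.8°).
Interpolate at f = 3/8 with slerp weights a = sin((1−f)δ)/sin δ ≈ 0.755, b = sin(fδ)/sin δ ≈ 0.487.
p = a·p₁ + b·p₂ ≈ (-0.807, 0.455, -0.375); φ = arcsin(p_z) ≈ -22.04°, λ = atan2(p_y, p_x) ≈ 150.57°.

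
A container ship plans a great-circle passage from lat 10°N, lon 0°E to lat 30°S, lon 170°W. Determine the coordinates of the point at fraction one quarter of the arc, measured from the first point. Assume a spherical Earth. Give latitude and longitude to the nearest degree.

From cos δ = sin φ₁ sin φ₂ + cos φ₁ cos φ₂ cos Δλ, the central angle is δ ≈ 2.756 rad (157.9°).
Interpolate at f = 1/4 with slerp weights a = sin((1−f)δ)/sin δ ≈ 2.340, b = sin(fδ)/sin δ ≈ 1.692.
p = a·p₁ + b·p₂ ≈ (0.861, -0.255, -0.440); φ = arcsin(p_z) ≈ -26.09°, λ = atan2(p_y, p_x) ≈ -16.46°.

≈ lat 26°S, lon 16°W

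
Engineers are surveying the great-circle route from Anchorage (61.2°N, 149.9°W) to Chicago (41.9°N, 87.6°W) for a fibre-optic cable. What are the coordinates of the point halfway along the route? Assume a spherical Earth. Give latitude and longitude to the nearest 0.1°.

Write both endpoints as unit vectors p₁, p₂ with components (cos φ cos λ, cos φ sin λ, sin φ).
The central angle between the endpoints is δ = arccos(p₁·p₂) ≈ 0.720 rad (41.2°).
Interpolate at f = 1/2 with slerp weights a = sin((1−f)δ)/sin δ ≈ 0.534, b = sin(fδ)/sin δ ≈ 0.534.
p = a·p₁ + b·p₂ ≈ (-0.206, -0.526, 0.825); φ = arcsin(p_z) ≈ 55.58°, λ = atan2(p_y, p_x) ≈ -111.37°.

≈ (55.6°N, 111.4°W)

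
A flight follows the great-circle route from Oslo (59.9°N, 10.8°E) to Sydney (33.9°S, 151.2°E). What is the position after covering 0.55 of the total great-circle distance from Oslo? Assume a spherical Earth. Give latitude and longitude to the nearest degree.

Convert each endpoint to a unit vector on the sphere (x = cos φ cos λ, y = cos φ sin λ, z = sin φ).
The central angle between the endpoints is δ = arccos(p₁·p₂) ≈ 2.504 rad (143.4°).
Interpolate at f = 0.55 with slerp weights a = sin((1−f)δ)/sin δ ≈ 1.516, b = sin(fδ)/sin δ ≈ 1.647.
p = a·p₁ + b·p₂ ≈ (-0.451, 0.801, 0.393); φ = arcsin(p_z) ≈ 23.12°, λ = atan2(p_y, p_x) ≈ 119.40°.

≈ 23°N, 119°E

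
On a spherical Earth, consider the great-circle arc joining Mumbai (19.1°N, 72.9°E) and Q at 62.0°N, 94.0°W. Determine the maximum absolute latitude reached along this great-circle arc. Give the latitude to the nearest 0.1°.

≈ 84.2°N

The great circle lies in the plane with unit normal n̂ = (p₁ × p₂)/|p₁ × p₂|.
Here n̂_z ≈ -0.102; the vertex latitude is φ_max = arccos|n̂_z| ≈ 84.2°.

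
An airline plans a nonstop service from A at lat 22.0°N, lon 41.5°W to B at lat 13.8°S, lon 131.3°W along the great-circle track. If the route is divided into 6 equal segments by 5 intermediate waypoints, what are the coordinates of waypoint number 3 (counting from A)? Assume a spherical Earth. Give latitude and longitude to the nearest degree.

≈ lat 6°N, lon 88°W

Convert each endpoint to a unit vector on the sphere (x = cos φ cos λ, y = cos φ sin λ, z = sin φ).
The central angle between the endpoints is δ = arccos(p₁·p₂) ≈ 1.657 rad (94.9°).
Interpolate at f = 3/6 with slerp weights a = sin((1−f)δ)/sin δ ≈ 0.740, b = sin(fδ)/sin δ ≈ 0.740.
p = a·p₁ + b·p₂ ≈ (0.040, -0.994, 0.101); φ = arcsin(p_z) ≈ 5.78°, λ = atan2(p_y, p_x) ≈ -87.72°.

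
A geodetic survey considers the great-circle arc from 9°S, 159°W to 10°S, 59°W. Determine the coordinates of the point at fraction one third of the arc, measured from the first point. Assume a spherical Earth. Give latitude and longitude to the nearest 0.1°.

≈ 13.8°S, 126.0°W

Write both endpoints as unit vectors p₁, p₂ with components (cos φ cos λ, cos φ sin λ, sin φ).
The central angle between the endpoints is δ = arccos(p₁·p₂) ≈ 1.713 rad (98.1°).
Interpolate at f = 1/3 with slerp weights a = sin((1−f)δ)/sin δ ≈ 0.919, b = sin(fδ)/sin δ ≈ 0.546.
p = a·p₁ + b·p₂ ≈ (-0.570, -0.786, -0.239); φ = arcsin(p_z) ≈ -13.80°, λ = atan2(p_y, p_x) ≈ -125.96°.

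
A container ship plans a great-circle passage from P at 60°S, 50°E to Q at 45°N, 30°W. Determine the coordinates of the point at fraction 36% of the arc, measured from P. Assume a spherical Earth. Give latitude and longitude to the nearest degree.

Write both endpoints as unit vectors p₁, p₂ with components (cos φ cos λ, cos φ sin λ, sin φ).
The central angle between the endpoints is δ = arccos(p₁·p₂) ≈ 2.154 rad (123.4°).
Interpolate at f = 0.36 with slerp weights a = sin((1−f)δ)/sin δ ≈ 1.176, b = sin(fδ)/sin δ ≈ 0.839.
p = a·p₁ + b·p₂ ≈ (0.892, 0.154, -0.425); φ = arcsin(p_z) ≈ -25.18°, λ = atan2(p_y, p_x) ≈ 9.79°.

≈ 25°S, 10°E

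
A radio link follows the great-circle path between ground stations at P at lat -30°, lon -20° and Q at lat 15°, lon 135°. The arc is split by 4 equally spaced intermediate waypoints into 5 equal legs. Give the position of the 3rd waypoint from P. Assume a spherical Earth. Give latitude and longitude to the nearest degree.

Write both endpoints as unit vectors p₁, p₂ with components (cos φ cos λ, cos φ sin λ, sin φ).
The central angle between the endpoints is δ = arccos(p₁·p₂) ≈ 2.663 rad (152.6°).
Interpolate at f = 3/5 with slerp weights a = sin((1−f)δ)/sin δ ≈ 1.899, b = sin(fδ)/sin δ ≈ 2.170.
p = a·p₁ + b·p₂ ≈ (0.063, 0.920, -0.388); φ = arcsin(p_z) ≈ -22.82°, λ = atan2(p_y, p_x) ≈ 86.06°.

≈ lat -23°, lon 86°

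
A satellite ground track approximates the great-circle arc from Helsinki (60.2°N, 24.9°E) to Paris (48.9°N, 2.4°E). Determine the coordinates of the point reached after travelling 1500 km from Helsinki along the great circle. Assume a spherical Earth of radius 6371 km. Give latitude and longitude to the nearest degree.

Convert each endpoint to a unit vector on the sphere (x = cos φ cos λ, y = cos φ sin λ, z = sin φ).
The central angle between the endpoints is δ = arccos(p₁·p₂) ≈ 0.299 rad (17.1°). The total great-circle distance is δ·R ≈ 0.299 × 6371 ≈ 1902 km, so the target fraction is f = 1500/1902 ≈ 0.788.
Interpolate at f ≈ 0.788 with slerp weights a = sin((1−f)δ)/sin δ ≈ 0.215, b = sin(fδ)/sin δ ≈ 0.793.
p = a·p₁ + b·p₂ ≈ (0.618, 0.067, 0.784); φ = arcsin(p_z) ≈ 51.60°, λ = atan2(p_y, p_x) ≈ 6.17°.

≈ (52°N, 6°E)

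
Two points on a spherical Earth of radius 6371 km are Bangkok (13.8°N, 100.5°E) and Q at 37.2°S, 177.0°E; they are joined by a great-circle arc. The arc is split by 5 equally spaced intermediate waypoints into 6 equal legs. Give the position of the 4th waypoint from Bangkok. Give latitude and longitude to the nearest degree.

Write both endpoints as unit vectors p₁, p₂ with components (cos φ cos λ, cos φ sin λ, sin φ).
The central angle between the endpoints is δ = arccos(p₁·p₂) ≈ 1.534 rad (87.9°).
Interpolate at f = 4/6 with slerp weights a = sin((1−f)δ)/sin δ ≈ 0.490, b = sin(fδ)/sin δ ≈ 0.854.
p = a·p₁ + b·p₂ ≈ (-0.766, 0.503, -0.400); φ = arcsin(p_z) ≈ -23.55°, λ = atan2(p_y, p_x) ≈ 146.70°.

≈ 24°S, 147°E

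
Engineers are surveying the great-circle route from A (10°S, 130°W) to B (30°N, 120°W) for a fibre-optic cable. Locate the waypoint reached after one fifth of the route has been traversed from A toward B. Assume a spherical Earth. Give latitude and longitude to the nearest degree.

Write both endpoints as unit vectors p₁, p₂ with components (cos φ cos λ, cos φ sin λ, sin φ).
The central angle between the endpoints is δ = arccos(p₁·p₂) ≈ 0.718 rad (41.1°).
Interpolate at f = 1/5 with slerp weights a = sin((1−f)δ)/sin δ ≈ 0.826, b = sin(fδ)/sin δ ≈ 0.218.
p = a·p₁ + b·p₂ ≈ (-0.617, -0.786, -0.035); φ = arcsin(p_z) ≈ -1.99°, λ = atan2(p_y, p_x) ≈ -128.12°.

≈ (2°S, 128°W)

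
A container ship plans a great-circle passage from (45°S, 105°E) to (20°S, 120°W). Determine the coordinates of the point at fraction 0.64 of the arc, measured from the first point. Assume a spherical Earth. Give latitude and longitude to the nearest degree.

Write both endpoints as unit vectors p₁, p₂ with components (cos φ cos λ, cos φ sin λ, sin φ).
The central angle between the endpoints is δ = arccos(p₁·p₂) ≈ 1.801 rad (103.2°).
Interpolate at f = 0.64 with slerp weights a = sin((1−f)δ)/sin δ ≈ 0.620, b = sin(fδ)/sin δ ≈ 0.939.
p = a·p₁ + b·p₂ ≈ (-0.554, -0.340, -0.760); φ = arcsin(p_z) ≈ -49.42°, λ = atan2(p_y, p_x) ≈ -148.47°.

≈ (49°S, 148°W)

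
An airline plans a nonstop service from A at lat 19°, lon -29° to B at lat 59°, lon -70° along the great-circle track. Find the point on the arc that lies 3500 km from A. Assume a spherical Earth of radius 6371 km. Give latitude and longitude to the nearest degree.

≈ lat 46°, lon -48°

The haversine formula gives a central angle δ ≈ 0.868 rad (49.7°) between the endpoints. The total great-circle distance is δ·R ≈ 0.868 × 6371 ≈ 5528 km, so the target fraction is f = 3500/5528 ≈ 0.633.
Interpolate at f ≈ 0.633 with slerp weights a = sin((1−f)δ)/sin δ ≈ 0.410, b = sin(fδ)/sin δ ≈ 0.684.
p = a·p₁ + b·p₂ ≈ (0.460, -0.519, 0.720); φ = arcsin(p_z) ≈ 46.08°, λ = atan2(p_y, p_x) ≈ -48.48°.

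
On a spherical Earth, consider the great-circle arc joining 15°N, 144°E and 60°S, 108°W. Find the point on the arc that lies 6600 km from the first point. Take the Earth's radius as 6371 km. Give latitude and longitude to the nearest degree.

Convert each endpoint to a unit vector on the sphere (x = cos φ cos λ, y = cos φ sin λ, z = sin φ).
The central angle between the endpoints is δ = arccos(p₁·p₂) ≈ 1.953 rad (111.9°). The total great-circle distance is δ·R ≈ 1.953 × 6371 ≈ 12445 km, so the target fraction is f = 6600/12445 ≈ 0.530.
Interpolate at f ≈ 0.530 with slerp weights a = sin((1−f)δ)/sin δ ≈ 0.856, b = sin(fδ)/sin δ ≈ 0.927.
p = a·p₁ + b·p₂ ≈ (-0.812, 0.045, -0.582); φ = arcsin(p_z) ≈ -35.56°, λ = atan2(p_y, p_x) ≈ 176.83°.

≈ 36°S, 177°E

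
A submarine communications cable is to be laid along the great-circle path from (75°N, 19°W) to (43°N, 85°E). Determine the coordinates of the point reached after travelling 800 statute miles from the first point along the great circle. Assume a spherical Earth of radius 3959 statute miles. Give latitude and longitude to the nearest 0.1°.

≈ (75.7°N, 28.0°E)

From cos δ = sin φ₁ sin φ₂ + cos φ₁ cos φ₂ cos Δλ, the central angle is δ ≈ 0.911 rad (52.2°). The total great-circle distance is δ·R ≈ 0.911 × 3959 ≈ 3607 mi, so the target fraction is f = 800/3607 ≈ 0.222.
Interpolate at f ≈ 0.222 with slerp weights a = sin((1−f)δ)/sin δ ≈ 0.824, b = sin(fδ)/sin δ ≈ 0.254.
p = a·p₁ + b·p₂ ≈ (0.218, 0.116, 0.969); φ = arcsin(p_z) ≈ 75.72°, λ = atan2(p_y, p_x) ≈ 27.96°.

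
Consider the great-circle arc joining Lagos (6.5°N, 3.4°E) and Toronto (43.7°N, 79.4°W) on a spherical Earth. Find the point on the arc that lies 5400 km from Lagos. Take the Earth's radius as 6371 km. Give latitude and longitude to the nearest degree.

≈ 36°N, 39°W

Write both endpoints as unit vectors p₁, p₂ with components (cos φ cos λ, cos φ sin λ, sin φ).
The central angle between the endpoints is δ = arccos(p₁·p₂) ≈ 1.402 rad (80.3°). The total great-circle distance is δ·R ≈ 1.402 × 6371 ≈ 8931 km, so the target fraction is f = 5400/8931 ≈ 0.605.
Interpolate at f ≈ 0.605 with slerp weights a = sin((1−f)δ)/sin δ ≈ 0.534, b = sin(fδ)/sin δ ≈ 0.761.
p = a·p₁ + b·p₂ ≈ (0.631, -0.509, 0.586); φ = arcsin(p_z) ≈ 35.86°, λ = atan2(p_y, p_x) ≈ -38.91°.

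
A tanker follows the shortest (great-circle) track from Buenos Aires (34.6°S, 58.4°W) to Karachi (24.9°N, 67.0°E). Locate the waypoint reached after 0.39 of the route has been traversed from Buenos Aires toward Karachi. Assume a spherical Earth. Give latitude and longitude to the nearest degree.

Convert each endpoint to a unit vector on the sphere (x = cos φ cos λ, y = cos φ sin λ, z = sin φ).
The central angle between the endpoints is δ = arccos(p₁·p₂) ≈ 2.307 rad (132.2°).
Interpolate at f = 0.39 with slerp weights a = sin((1−f)δ)/sin δ ≈ 1.332, b = sin(fδ)/sin δ ≈ 1.057.
p = a·p₁ + b·p₂ ≈ (0.949, -0.051, -0.311); φ = arcsin(p_z) ≈ -18.13°, λ = atan2(p_y, p_x) ≈ -3.08°.

≈ 18°S, 3°W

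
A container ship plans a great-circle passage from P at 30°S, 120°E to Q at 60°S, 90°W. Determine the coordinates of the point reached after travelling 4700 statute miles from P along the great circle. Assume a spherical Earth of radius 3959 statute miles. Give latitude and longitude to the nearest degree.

Write both endpoints as unit vectors p₁, p₂ with components (cos φ cos λ, cos φ sin λ, sin φ).
The central angle between the endpoints is δ = arccos(p₁·p₂) ≈ 1.513 rad (86.7°). The total great-circle distance is δ·R ≈ 1.513 × 3959 ≈ 5989 mi, so the target fraction is f = 4700/5989 ≈ 0.785.
Interpolate at f ≈ 0.785 with slerp weights a = sin((1−f)δ)/sin δ ≈ 0.320, b = sin(fδ)/sin δ ≈ 0.929.
p = a·p₁ + b·p₂ ≈ (-0.139, -0.224, -0.965); φ = arcsin(p_z) ≈ -74.72°, λ = atan2(p_y, p_x) ≈ -121.76°.

≈ 75°S, 122°W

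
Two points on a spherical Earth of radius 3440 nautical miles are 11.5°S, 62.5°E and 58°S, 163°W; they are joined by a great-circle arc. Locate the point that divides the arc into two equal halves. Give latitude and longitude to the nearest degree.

Convert each endpoint to a unit vector on the sphere (x = cos φ cos λ, y = cos φ sin λ, z = sin φ).
The central angle between the endpoints is δ = arccos(p₁·p₂) ≈ 1.767 rad (101.2°).
Interpolate at f = 1/2 with slerp weights a = sin((1−f)δ)/sin δ ≈ 0.788, b = sin(fδ)/sin δ ≈ 0.788.
p = a·p₁ + b·p₂ ≈ (-0.043, 0.563, -0.825); φ = arcsin(p_z) ≈ -55.63°, λ = atan2(p_y, p_x) ≈ 94.35°.

≈ 56°S, 94°E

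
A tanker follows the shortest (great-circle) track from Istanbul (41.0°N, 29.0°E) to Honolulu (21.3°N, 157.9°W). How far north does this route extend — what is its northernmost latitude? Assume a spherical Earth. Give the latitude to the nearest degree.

The great circle lies in the plane with unit normal n̂ = (p₁ × p₂)/|p₁ × p₂|.
Here n̂_z ≈ +0.095; the vertex latitude is φ_max = arccos|n̂_z| ≈ 84.5°.
Check via Clairaut: cos φ_max = |cos φ₁| · sin C = cos(41.0°)·sin(7.2°) ≈ 0.095, again giving ≈ 84.5°.

≈ 85°N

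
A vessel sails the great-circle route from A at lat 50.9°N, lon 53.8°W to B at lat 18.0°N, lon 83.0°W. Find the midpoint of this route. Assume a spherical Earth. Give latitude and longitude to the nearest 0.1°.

≈ lat 35.3°N, lon 71.4°W

Convert each endpoint to a unit vector on the sphere (x = cos φ cos λ, y = cos φ sin λ, z = sin φ).
The central angle between the endpoints is δ = arccos(p₁·p₂) ≈ 0.702 rad (40.2°).
Interpolate at f = 1/2 with slerp weights a = sin((1−f)δ)/sin δ ≈ 0.532, b = sin(fδ)/sin δ ≈ 0.532.
p = a·p₁ + b·p₂ ≈ (0.260, -0.774, 0.578); φ = arcsin(p_z) ≈ 35.29°, λ = atan2(p_y, p_x) ≈ -71.42°.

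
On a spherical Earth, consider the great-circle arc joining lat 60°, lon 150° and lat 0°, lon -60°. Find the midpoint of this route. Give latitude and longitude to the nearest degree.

≈ lat 54°, lon -84°

From cos δ = sin φ₁ sin φ₂ + cos φ₁ cos φ₂ cos Δλ, the central angle is δ ≈ 2.019 rad (115.7°).
Interpolate at f = 1/2 with slerp weights a = sin((1−f)δ)/sin δ ≈ 0.939, b = sin(fδ)/sin δ ≈ 0.939.
p = a·p₁ + b·p₂ ≈ (0.063, -0.578, 0.813); φ = arcsin(p_z) ≈ 54.42°, λ = atan2(p_y, p_x) ≈ -83.79°.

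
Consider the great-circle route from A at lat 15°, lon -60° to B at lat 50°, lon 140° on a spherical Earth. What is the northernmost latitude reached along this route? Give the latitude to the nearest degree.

The great circle lies in the plane with unit normal n̂ = (p₁ × p₂)/|p₁ × p₂|.
Here n̂_z ≈ -0.230; the vertex latitude is φ_max = arccos|n̂_z| ≈ 76.7°.

≈ 77°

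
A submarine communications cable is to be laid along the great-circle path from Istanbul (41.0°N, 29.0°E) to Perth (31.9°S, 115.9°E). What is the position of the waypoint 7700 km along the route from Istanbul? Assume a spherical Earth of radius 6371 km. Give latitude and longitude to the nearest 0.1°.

From cos δ = sin φ₁ sin φ₂ + cos φ₁ cos φ₂ cos Δλ, the central angle is δ ≈ 1.888 rad (108.2°). The total great-circle distance is δ·R ≈ 1.888 × 6371 ≈ 12029 km, so the target fraction is f = 7700/12029 ≈ 0.640.
Interpolate at f ≈ 0.640 with slerp weights a = sin((1−f)δ)/sin δ ≈ 0.661, b = sin(fδ)/sin δ ≈ 0.984.
p = a·p₁ + b·p₂ ≈ (0.072, 0.994, -0.086); φ = arcsin(p_z) ≈ -4.94°, λ = atan2(p_y, p_x) ≈ 85.88°.

≈ 4.9°S, 85.9°E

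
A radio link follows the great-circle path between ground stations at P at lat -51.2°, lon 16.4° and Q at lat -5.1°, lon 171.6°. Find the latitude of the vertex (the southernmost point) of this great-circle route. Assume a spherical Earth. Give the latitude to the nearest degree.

The great circle lies in the plane with unit normal n̂ = (p₁ × p₂)/|p₁ × p₂|.
Here n̂_z ≈ +0.302; the vertex latitude is φ_max = arccos|n̂_z| ≈ 72.4°.

≈ -72°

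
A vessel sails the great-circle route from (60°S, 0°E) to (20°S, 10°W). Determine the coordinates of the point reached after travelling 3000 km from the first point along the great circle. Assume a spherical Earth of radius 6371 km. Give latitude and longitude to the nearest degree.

≈ (34°S, 8°W)

Convert each endpoint to a unit vector on the sphere (x = cos φ cos λ, y = cos φ sin λ, z = sin φ).
The central angle between the endpoints is δ = arccos(p₁·p₂) ≈ 0.709 rad (40.6°). The total great-circle distance is δ·R ≈ 0.709 × 6371 ≈ 4518 km, so the target fraction is f = 3000/4518 ≈ 0.664.
Interpolate at f ≈ 0.664 with slerp weights a = sin((1−f)δ)/sin δ ≈ 0.362, b = sin(fδ)/sin δ ≈ 0.697.
p = a·p₁ + b·p₂ ≈ (0.826, -0.114, -0.552); φ = arcsin(p_z) ≈ -33.52°, λ = atan2(p_y, p_x) ≈ -7.84°.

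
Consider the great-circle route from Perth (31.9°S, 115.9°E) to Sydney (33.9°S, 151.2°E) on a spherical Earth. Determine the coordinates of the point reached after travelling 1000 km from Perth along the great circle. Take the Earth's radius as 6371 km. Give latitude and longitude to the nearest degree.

≈ (34°S, 126°E)

From cos δ = sin φ₁ sin φ₂ + cos φ₁ cos φ₂ cos Δλ, the central angle is δ ≈ 0.516 rad (29.6°). The total great-circle distance is δ·R ≈ 0.516 × 6371 ≈ 3287 km, so the target fraction is f = 1000/3287 ≈ 0.304.
Interpolate at f ≈ 0.304 with slerp weights a = sin((1−f)δ)/sin δ ≈ 0.712, b = sin(fδ)/sin δ ≈ 0.317.
p = a·p₁ + b·p₂ ≈ (-0.495, 0.671, -0.553); φ = arcsin(p_z) ≈ -33.57°, λ = atan2(p_y, p_x) ≈ 126.41°.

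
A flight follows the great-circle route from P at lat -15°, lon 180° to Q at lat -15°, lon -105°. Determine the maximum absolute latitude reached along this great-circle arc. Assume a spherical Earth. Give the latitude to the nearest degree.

The great circle lies in the plane with unit normal n̂ = (p₁ × p₂)/|p₁ × p₂|.
Here n̂_z ≈ +0.947; the vertex latitude is φ_max = arccos|n̂_z| ≈ 18.7°.
Check via Clairaut: cos φ_max = |cos φ₁| · sin C = cos(15.0°)·sin(101.2°) ≈ 0.947, again giving ≈ 18.7°.

≈ -19°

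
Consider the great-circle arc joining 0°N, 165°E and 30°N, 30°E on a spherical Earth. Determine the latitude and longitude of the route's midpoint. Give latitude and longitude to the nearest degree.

≈ 35°N, 107°E

Convert each endpoint to a unit vector on the sphere (x = cos φ cos λ, y = cos φ sin λ, z = sin φ).
The central angle between the endpoints is δ = arccos(p₁·p₂) ≈ 2.230 rad (127.8°).
Interpolate at f = 1/2 with slerp weights a = sin((1−f)δ)/sin δ ≈ 1.136, b = sin(fδ)/sin δ ≈ 1.136.
p = a·p₁ + b·p₂ ≈ (-0.245, 0.786, 0.568); φ = arcsin(p_z) ≈ 34.60°, λ = atan2(p_y, p_x) ≈ 107.33°.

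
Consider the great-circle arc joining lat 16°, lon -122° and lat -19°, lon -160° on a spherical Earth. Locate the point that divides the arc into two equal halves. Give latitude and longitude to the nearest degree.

Write both endpoints as unit vectors p₁, p₂ with components (cos φ cos λ, cos φ sin λ, sin φ).
The central angle between the endpoints is δ = arccos(p₁·p₂) ≈ 0.894 rad (51.2°).
Interpolate at f = 1/2 with slerp weights a = sin((1−f)δ)/sin δ ≈ 0.554, b = sin(fδ)/sin δ ≈ 0.554.
p = a·p₁ + b·p₂ ≈ (-0.775, -0.631, -0.028); φ = arcsin(p_z) ≈ -1.59°, λ = atan2(p_y, p_x) ≈ -140.84°.

≈ lat -2°, lon -141°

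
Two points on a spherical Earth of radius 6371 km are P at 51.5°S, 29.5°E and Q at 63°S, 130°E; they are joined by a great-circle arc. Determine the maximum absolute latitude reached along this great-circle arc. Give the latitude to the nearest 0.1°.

The great circle lies in the plane with unit normal n̂ = (p₁ × p₂)/|p₁ × p₂|.
Here n̂_z ≈ +0.364; the vertex latitude is φ_max = arccos|n̂_z| ≈ 68.7°.

≈ 68.7°S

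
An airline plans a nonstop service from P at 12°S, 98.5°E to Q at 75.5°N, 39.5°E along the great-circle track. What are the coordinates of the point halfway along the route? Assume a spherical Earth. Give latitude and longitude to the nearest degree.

≈ 34°N, 88°E

Write both endpoints as unit vectors p₁, p₂ with components (cos φ cos λ, cos φ sin λ, sin φ).
The central angle between the endpoints is δ = arccos(p₁·p₂) ≈ 1.646 rad (94.3°).
Interpolate at f = 1/2 with slerp weights a = sin((1−f)δ)/sin δ ≈ 0.735, b = sin(fδ)/sin δ ≈ 0.735.
p = a·p₁ + b·p₂ ≈ (0.036, 0.828, 0.559); φ = arcsin(p_z) ≈ 33.99°, λ = atan2(p_y, p_x) ≈ 87.53°.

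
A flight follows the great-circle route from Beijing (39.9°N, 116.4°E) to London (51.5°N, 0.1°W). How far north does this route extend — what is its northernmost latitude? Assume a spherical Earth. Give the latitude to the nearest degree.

The great circle lies in the plane with unit normal n̂ = (p₁ × p₂)/|p₁ × p₂|.
Here n̂_z ≈ -0.446; the vertex latitude is φ_max = arccos|n̂_z| ≈ 63.5°.
Check via Clairaut: cos φ_max = |cos φ₁| · sin C = cos(39.9°)·sin(35.6°) ≈ 0.446, again giving ≈ 63.5°.

≈ 63°N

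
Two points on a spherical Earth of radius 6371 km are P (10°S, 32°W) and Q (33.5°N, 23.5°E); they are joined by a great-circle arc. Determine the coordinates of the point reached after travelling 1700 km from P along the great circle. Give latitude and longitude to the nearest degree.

Convert each endpoint to a unit vector on the sphere (x = cos φ cos λ, y = cos φ sin λ, z = sin φ).
The central angle between the endpoints is δ = arccos(p₁·p₂) ≈ 1.193 rad (68.3°). The total great-circle distance is δ·R ≈ 1.193 × 6371 ≈ 7598 km, so the target fraction is f = 1700/7598 ≈ 0.224.
Interpolate at f ≈ 0.224 with slerp weights a = sin((1−f)δ)/sin δ ≈ 0.860, b = sin(fδ)/sin δ ≈ 0.284.
p = a·p₁ + b·p₂ ≈ (0.935, -0.354, 0.007); φ = arcsin(p_z) ≈ 0.42°, λ = atan2(p_y, p_x) ≈ -20.76°.

≈ (0°N, 21°W)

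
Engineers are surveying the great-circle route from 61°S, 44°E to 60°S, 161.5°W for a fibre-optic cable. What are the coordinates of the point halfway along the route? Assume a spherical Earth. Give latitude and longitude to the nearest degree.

≈ 83°S, 125°E

The haversine formula gives a central angle δ ≈ 1.002 rad (57.4°) between the endpoints.
Interpolate at f = 1/2 with slerp weights a = sin((1−f)δ)/sin δ ≈ 0.570, b = sin(fδ)/sin δ ≈ 0.570.
p = a·p₁ + b·p₂ ≈ (-0.071, 0.102, -0.992); φ = arcsin(p_z) ≈ -82.87°, λ = atan2(p_y, p_x) ≈ 125.15°.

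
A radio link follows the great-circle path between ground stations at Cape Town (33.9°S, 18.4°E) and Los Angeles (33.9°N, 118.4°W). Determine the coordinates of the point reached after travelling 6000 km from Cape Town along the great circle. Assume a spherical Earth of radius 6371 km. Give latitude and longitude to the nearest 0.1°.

Convert each endpoint to a unit vector on the sphere (x = cos φ cos λ, y = cos φ sin λ, z = sin φ).
The central angle between the endpoints is δ = arccos(p₁·p₂) ≈ 2.521 rad (144.4°). The total great-circle distance is δ·R ≈ 2.521 × 6371 ≈ 16059 km, so the target fraction is f = 6000/16059 ≈ 0.374.
Interpolate at f ≈ 0.374 with slerp weights a = sin((1−f)δ)/sin δ ≈ 1.719, b = sin(fδ)/sin δ ≈ 1.390.
p = a·p₁ + b·p₂ ≈ (0.805, -0.564, -0.183); φ = arcsin(p_z) ≈ -10.57°, λ = atan2(p_y, p_x) ≈ -35.04°.

≈ 10.6°S, 35.0°W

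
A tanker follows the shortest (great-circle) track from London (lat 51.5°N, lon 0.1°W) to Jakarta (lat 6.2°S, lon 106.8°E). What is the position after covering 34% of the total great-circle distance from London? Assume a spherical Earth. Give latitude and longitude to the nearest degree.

Write both endpoints as unit vectors p₁, p₂ with components (cos φ cos λ, cos φ sin λ, sin φ).
The central angle between the endpoints is δ = arccos(p₁·p₂) ≈ 1.838 rad (105.3°).
Interpolate at f = 0.34 with slerp weights a = sin((1−f)δ)/sin δ ≈ 0.971, b = sin(fδ)/sin δ ≈ 0.607.
p = a·p₁ + b·p₂ ≈ (0.430, 0.576, 0.695); φ = arcsin(p_z) ≈ 44.00°, λ = atan2(p_y, p_x) ≈ 53.25°.

≈ lat 44°N, lon 53°E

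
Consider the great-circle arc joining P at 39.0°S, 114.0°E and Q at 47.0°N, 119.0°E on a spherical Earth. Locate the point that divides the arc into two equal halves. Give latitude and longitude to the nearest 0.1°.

≈ 4.0°N, 116.3°E

Convert each endpoint to a unit vector on the sphere (x = cos φ cos λ, y = cos φ sin λ, z = sin φ).
The central angle between the endpoints is δ = arccos(p₁·p₂) ≈ 1.503 rad (86.1°).
Interpolate at f = 1/2 with slerp weights a = sin((1−f)δ)/sin δ ≈ 0.684, b = sin(fδ)/sin δ ≈ 0.684.
p = a·p₁ + b·p₂ ≈ (-0.443, 0.894, 0.070); φ = arcsin(p_z) ≈ 4.00°, λ = atan2(p_y, p_x) ≈ 116.34°.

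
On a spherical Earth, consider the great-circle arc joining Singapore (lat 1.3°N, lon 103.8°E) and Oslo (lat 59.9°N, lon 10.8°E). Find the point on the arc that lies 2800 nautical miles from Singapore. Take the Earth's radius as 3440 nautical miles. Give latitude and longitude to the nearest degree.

≈ lat 40°N, lon 75°E

From cos δ = sin φ₁ sin φ₂ + cos φ₁ cos φ₂ cos Δλ, the central angle is δ ≈ 1.577 rad (90.4°). The total great-circle distance is δ·R ≈ 1.577 × 3440 ≈ 5426 nmi, so the target fraction is f = 2800/5426 ≈ 0.516.
Interpolate at f ≈ 0.516 with slerp weights a = sin((1−f)δ)/sin δ ≈ 0.691, b = sin(fδ)/sin δ ≈ 0.727.
p = a·p₁ + b·p₂ ≈ (0.193, 0.740, 0.645); φ = arcsin(p_z) ≈ 40.14°, λ = atan2(p_y, p_x) ≈ 75.36°.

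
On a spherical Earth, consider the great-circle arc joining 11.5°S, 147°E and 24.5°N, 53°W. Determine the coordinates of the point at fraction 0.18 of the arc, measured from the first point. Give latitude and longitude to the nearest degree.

The haversine formula gives a central angle δ ≈ 2.740 rad (157.0°) between the endpoints.
Interpolate at f = 0.18 with slerp weights a = sin((1−f)δ)/sin δ ≈ 1.997, b = sin(fδ)/sin δ ≈ 1.213.
p = a·p₁ + b·p₂ ≈ (-0.977, 0.185, 0.105); φ = arcsin(p_z) ≈ 6.01°, λ = atan2(p_y, p_x) ≈ 169.30°.

≈ 6°N, 169°E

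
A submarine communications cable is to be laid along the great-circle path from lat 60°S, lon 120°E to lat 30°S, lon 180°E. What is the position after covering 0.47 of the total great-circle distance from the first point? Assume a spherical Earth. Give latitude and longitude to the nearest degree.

Convert each endpoint to a unit vector on the sphere (x = cos φ cos λ, y = cos φ sin λ, z = sin φ).
The central angle between the endpoints is δ = arccos(p₁·p₂) ≈ 0.864 rad (49.5°).
Interpolate at f = 0.47 with slerp weights a = sin((1−f)δ)/sin δ ≈ 0.581, b = sin(fδ)/sin δ ≈ 0.519.
p = a·p₁ + b·p₂ ≈ (-0.595, 0.252, -0.763); φ = arcsin(p_z) ≈ -49.74°, λ = atan2(p_y, p_x) ≈ 157.07°.

≈ lat 50°S, lon 157°E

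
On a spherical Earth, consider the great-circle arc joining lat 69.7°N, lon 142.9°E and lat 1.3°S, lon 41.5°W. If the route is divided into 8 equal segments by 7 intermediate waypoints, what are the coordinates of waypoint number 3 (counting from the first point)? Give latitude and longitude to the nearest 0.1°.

≈ lat 68.4°N, lon 45.7°W

Write both endpoints as unit vectors p₁, p₂ with components (cos φ cos λ, cos φ sin λ, sin φ).
The central angle between the endpoints is δ = arccos(p₁·p₂) ≈ 1.947 rad (111.5°).
Interpolate at f = 3/8 with slerp weights a = sin((1−f)δ)/sin δ ≈ 1.008, b = sin(fδ)/sin δ ≈ 0.717.
p = a·p₁ + b·p₂ ≈ (0.258, -0.264, 0.929); φ = arcsin(p_z) ≈ 68.35°, λ = atan2(p_y, p_x) ≈ -45.67°.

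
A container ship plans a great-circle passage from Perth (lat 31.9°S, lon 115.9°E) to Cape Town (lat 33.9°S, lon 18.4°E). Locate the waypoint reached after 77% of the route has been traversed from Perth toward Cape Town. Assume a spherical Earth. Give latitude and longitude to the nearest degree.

≈ lat 41°S, lon 39°E

Convert each endpoint to a unit vector on the sphere (x = cos φ cos λ, y = cos φ sin λ, z = sin φ).
The central angle between the endpoints is δ = arccos(p₁·p₂) ≈ 1.367 rad (78.3°).
Interpolate at f = 0.77 with slerp weights a = sin((1−f)δ)/sin δ ≈ 0.316, b = sin(fδ)/sin δ ≈ 0.887.
p = a·p₁ + b·p₂ ≈ (0.581, 0.474, -0.662); φ = arcsin(p_z) ≈ -41.42°, λ = atan2(p_y, p_x) ≈ 39.16°.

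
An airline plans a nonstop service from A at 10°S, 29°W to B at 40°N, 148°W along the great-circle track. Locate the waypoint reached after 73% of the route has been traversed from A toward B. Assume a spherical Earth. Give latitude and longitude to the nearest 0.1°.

Convert each endpoint to a unit vector on the sphere (x = cos φ cos λ, y = cos φ sin λ, z = sin φ).
The central angle between the endpoints is δ = arccos(p₁·p₂) ≈ 2.068 rad (118.5°).
Interpolate at f = 0.73 with slerp weights a = sin((1−f)δ)/sin δ ≈ 0.603, b = sin(fδ)/sin δ ≈ 1.136.
p = a·p₁ + b·p₂ ≈ (-0.219, -0.749, 0.625); φ = arcsin(p_z) ≈ 38.71°, λ = atan2(p_y, p_x) ≈ -106.26°.

≈ 38.7°N, 106.3°W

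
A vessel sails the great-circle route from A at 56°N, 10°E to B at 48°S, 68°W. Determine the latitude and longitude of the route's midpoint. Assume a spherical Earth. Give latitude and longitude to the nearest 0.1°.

≈ 5.1°N, 33.1°W

Convert each endpoint to a unit vector on the sphere (x = cos φ cos λ, y = cos φ sin λ, z = sin φ).
The central angle between the endpoints is δ = arccos(p₁·p₂) ≈ 2.139 rad (122.6°).
Interpolate at f = 1/2 with slerp weights a = sin((1−f)δ)/sin δ ≈ 1.041, b = sin(fδ)/sin δ ≈ 1.041.
p = a·p₁ + b·p₂ ≈ (0.834, -0.545, 0.089); φ = arcsin(p_z) ≈ 5.13°, λ = atan2(p_y, p_x) ≈ -33.15°.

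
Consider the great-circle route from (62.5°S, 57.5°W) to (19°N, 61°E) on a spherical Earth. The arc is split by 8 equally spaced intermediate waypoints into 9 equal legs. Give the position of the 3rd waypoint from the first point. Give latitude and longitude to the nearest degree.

The haversine formula gives a central angle δ ≈ 2.091 rad (119.8°) between the endpoints.
Interpolate at f = 3/9 with slerp weights a = sin((1−f)δ)/sin δ ≈ 1.135, b = sin(fδ)/sin δ ≈ 0.740.
p = a·p₁ + b·p₂ ≈ (0.621, 0.170, -0.765); φ = arcsin(p_z) ≈ -49.95°, λ = atan2(p_y, p_x) ≈ 15.32°.

≈ (50°S, 15°E)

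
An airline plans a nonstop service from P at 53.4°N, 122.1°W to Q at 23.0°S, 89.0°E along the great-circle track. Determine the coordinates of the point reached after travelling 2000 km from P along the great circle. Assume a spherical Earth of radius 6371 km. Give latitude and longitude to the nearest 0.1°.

≈ 61.9°N, 152.2°W

Convert each endpoint to a unit vector on the sphere (x = cos φ cos λ, y = cos φ sin λ, z = sin φ).
The central angle between the endpoints is δ = arccos(p₁·p₂) ≈ 2.471 rad (141.6°). The total great-circle distance is δ·R ≈ 2.471 × 6371 ≈ 15745 km, so the target fraction is f = 2000/15745 ≈ 0.127.
Interpolate at f ≈ 0.127 with slerp weights a = sin((1−f)δ)/sin δ ≈ 1.341, b = sin(fδ)/sin δ ≈ 0.497.
p = a·p₁ + b·p₂ ≈ (-0.417, -0.220, 0.882); φ = arcsin(p_z) ≈ 61.89°, λ = atan2(p_y, p_x) ≈ -152.21°.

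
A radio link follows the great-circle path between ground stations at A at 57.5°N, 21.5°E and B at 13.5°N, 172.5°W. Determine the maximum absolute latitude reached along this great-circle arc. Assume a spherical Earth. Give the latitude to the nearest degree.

≈ 82°N

The great circle lies in the plane with unit normal n̂ = (p₁ × p₂)/|p₁ × p₂|.
Here n̂_z ≈ +0.133; the vertex latitude is φ_max = arccos|n̂_z| ≈ 82.4°.
Check via Clairaut: cos φ_max = |cos φ₁| · sin C = cos(57.5°)·sin(14.3°) ≈ 0.133, again giving ≈ 82.4°.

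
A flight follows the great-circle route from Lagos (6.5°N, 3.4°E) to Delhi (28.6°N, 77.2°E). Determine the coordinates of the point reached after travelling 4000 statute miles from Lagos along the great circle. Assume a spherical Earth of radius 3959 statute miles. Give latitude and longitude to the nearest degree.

≈ (27°N, 61°E)

The haversine formula gives a central angle δ ≈ 1.269 rad (72.7°) between the endpoints. The total great-circle distance is δ·R ≈ 1.269 × 3959 ≈ 5023 mi, so the target fraction is f = 4000/5023 ≈ 0.796.
Interpolate at f ≈ 0.796 with slerp weights a = sin((1−f)δ)/sin δ ≈ 0.268, b = sin(fδ)/sin δ ≈ 0.887.
p = a·p₁ + b·p₂ ≈ (0.438, 0.775, 0.455); φ = arcsin(p_z) ≈ 27.06°, λ = atan2(p_y, p_x) ≈ 60.54°.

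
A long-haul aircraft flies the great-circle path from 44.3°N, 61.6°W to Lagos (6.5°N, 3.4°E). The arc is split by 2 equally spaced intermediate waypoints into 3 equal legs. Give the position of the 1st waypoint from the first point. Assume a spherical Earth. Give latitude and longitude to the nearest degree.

Convert each endpoint to a unit vector on the sphere (x = cos φ cos λ, y = cos φ sin λ, z = sin φ).
The central angle between the endpoints is δ = arccos(p₁·p₂) ≈ 1.181 rad (67.7°).
Interpolate at f = 1/3 with slerp weights a = sin((1−f)δ)/sin δ ≈ 0.766, b = sin(fδ)/sin δ ≈ 0.415.
p = a·p₁ + b·p₂ ≈ (0.672, -0.458, 0.582); φ = arcsin(p_z) ≈ 35.59°, λ = atan2(p_y, p_x) ≈ -34.26°.

≈ 36°N, 34°W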